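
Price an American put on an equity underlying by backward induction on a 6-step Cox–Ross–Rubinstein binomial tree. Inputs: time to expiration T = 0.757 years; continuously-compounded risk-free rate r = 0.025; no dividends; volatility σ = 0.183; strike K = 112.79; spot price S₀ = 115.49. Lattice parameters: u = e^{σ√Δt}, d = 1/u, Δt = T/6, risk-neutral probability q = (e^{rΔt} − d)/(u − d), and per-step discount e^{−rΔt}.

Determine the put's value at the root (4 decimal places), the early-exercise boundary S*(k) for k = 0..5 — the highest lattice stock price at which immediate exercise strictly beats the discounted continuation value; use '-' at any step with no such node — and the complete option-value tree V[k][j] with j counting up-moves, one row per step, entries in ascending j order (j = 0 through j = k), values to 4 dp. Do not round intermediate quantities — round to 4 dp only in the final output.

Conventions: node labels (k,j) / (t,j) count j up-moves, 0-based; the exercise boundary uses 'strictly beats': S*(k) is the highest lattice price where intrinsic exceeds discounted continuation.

Δt=0.12617, u=1.06716, d=0.93707, q=0.50804, disc=e^(-rΔt)=0.99685
k=6 terminal: V=max(K-S,0) → 34.5974 23.7418 11.3791 0.0000 0.0000 0.0000 0.0000
k=5: j=0 S=83.4441 intr=29.3459 cont=28.9907 V=29.3459[EX]; j=1 S=95.0287 intr=17.7613 cont=17.4061 V=17.7613[EX]; j=2 S=108.2218 intr=4.5682 cont=5.5804 V=5.5804[hold]; j=3 S=123.2464 intr=0.0000 cont=0.0000 V=0.0000[hold]; j=4 S=140.3569 intr=0.0000 cont=0.0000 V=0.0000[hold]; j=5 S=159.8429 intr=0.0000 cont=0.0000 V=0.0000[hold]  S*(5)=95.0287
k=4: j=0 S=89.0482 intr=23.7418 cont=23.3866 V=23.7418[EX]; j=1 S=101.4109 intr=11.3791 cont=11.5365 V=11.5365[hold]; j=2 S=115.4900 intr=0.0000 cont=2.7367 V=2.7367[hold]; j=3 S=131.5237 intr=0.0000 cont=0.0000 V=0.0000[hold]; j=4 S=149.7834 intr=0.0000 cont=0.0000 V=0.0000[hold]  S*(4)=89.0482
k=3: j=0 S=95.0287 intr=17.7613 cont=17.4858 V=17.7613[EX]; j=1 S=108.2218 intr=4.5682 cont=7.0436 V=7.0436[hold]; j=2 S=123.2464 intr=0.0000 cont=1.3421 V=1.3421[hold]; j=3 S=140.3569 intr=0.0000 cont=0.0000 V=0.0000[hold]  S*(3)=95.0287
k=2: j=0 S=101.4109 intr=11.3791 cont=12.2775 V=12.2775[hold]; j=1 S=115.4900 intr=0.0000 cont=4.1340 V=4.1340[hold]; j=2 S=131.5237 intr=0.0000 cont=0.6582 V=0.6582[hold]  S*(2)=-
k=1: j=0 S=108.2218 intr=4.5682 cont=8.1146 V=8.1146[hold]; j=1 S=123.2464 intr=0.0000 cont=2.3607 V=2.3607[hold]  S*(1)=-
k=0: j=0 S=115.4900 intr=0.0000 cont=5.1750 V=5.1750[hold]  S*(0)=-

price = 5.1750
boundary = - - - 95.0287 89.0482 95.0287
tree:
5.1750
8.1146 2.3607
12.2775 4.1340 0.6582
17.7613 7.0436 1.3421 0.0000
23.7418 11.5365 2.7367 0.0000 0.0000
29.3459 17.7613 5.5804 0.0000 0.0000 0.0000
34.5974 23.7418 11.3791 0.0000 0.0000 0.0000 0.0000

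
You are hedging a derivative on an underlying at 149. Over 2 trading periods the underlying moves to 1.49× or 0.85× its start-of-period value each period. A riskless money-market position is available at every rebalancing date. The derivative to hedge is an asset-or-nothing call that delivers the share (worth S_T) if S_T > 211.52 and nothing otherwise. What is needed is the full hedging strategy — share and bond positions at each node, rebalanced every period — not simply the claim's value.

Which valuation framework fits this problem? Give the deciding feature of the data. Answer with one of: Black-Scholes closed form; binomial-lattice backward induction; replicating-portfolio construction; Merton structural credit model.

Key observation: a price alone would not answer the question — the per-node share/bond construction on the spot-149, 1.49/0.85 tree is required, and only the replicating-portfolio method yields it.

framework: replicating-portfolio construction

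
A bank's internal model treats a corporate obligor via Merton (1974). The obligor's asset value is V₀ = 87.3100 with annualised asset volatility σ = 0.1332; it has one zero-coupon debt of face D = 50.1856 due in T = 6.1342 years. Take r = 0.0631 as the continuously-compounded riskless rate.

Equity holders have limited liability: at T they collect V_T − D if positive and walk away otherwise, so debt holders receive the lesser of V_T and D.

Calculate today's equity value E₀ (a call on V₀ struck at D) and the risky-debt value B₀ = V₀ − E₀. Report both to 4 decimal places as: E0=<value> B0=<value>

Apply the equity-as-call identities (strike 50.1856, horizon 6.1342 years):
d₁ = [ln(V₀/D) + (r + σ²/2)T] / (σ√T)
   = [ln(87.3100/50.1856) + (0.0631 + 0.5·0.1332²)·6.1342] / (0.1332·√6.1342)
   = [0.553737 + 0.441485] / 0.329901 = 3.016733
d₂ = d₁ − σ√T = 3.016733 − 0.329901 = 2.686832
N(d₁) = 0.998722,  N(d₂) = 0.996393,  e^(−rT) = 0.679045
E₀ = V₀·N(d₁) − D·e^(−rT)·N(d₂)
   = 87.3100·0.998722 − 50.1856·0.679045·0.996393 = 53.243088
B₀ = V₀ − E₀ = 87.3100 − 53.243088 = 34.066912

E0=53.2431 B0=34.0669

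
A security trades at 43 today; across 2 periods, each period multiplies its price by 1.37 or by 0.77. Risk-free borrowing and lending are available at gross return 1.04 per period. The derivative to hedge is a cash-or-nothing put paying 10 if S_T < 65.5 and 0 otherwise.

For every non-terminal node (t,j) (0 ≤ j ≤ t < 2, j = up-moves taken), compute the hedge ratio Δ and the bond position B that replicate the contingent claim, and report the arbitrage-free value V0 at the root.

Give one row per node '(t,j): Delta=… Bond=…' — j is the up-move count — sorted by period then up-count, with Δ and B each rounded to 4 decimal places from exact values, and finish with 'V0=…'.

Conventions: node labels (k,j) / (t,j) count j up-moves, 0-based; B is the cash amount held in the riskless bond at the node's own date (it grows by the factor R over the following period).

(0,0): Delta=-0.1677 Bond=14.5849
(1,0): Delta=0.0000 Bond=9.6154
(1,1): Delta=-0.2829 Bond=21.9551
V0=7.3733

No-arbitrage ⇒ martingale measure with p* = (R−d)/(u−d) = 0.4500.
Terminal payoffs: V(2,0)=10.0000, V(2,1)=10.0000, V(2,2)=0.0000
Node (1,0) S=33.1100: V=(p*·10.0000+(1−p*)·10.0000)/1.04=9.6154; Δ=(10.0000−10.0000)/(45.3607−25.4947)=0.0000; B=V−Δ·S=9.6154
Node (1,1) S=58.9100: V=(p*·0.0000+(1−p*)·10.0000)/1.04=5.2885; Δ=(0.0000−10.0000)/(80.7067−45.3607)=-0.2829; B=V−Δ·S=21.9551
Node (0,0) S=43.0000: V=(p*·5.2885+(1−p*)·9.6154)/1.04=7.3733; Δ=(5.2885−9.6154)/(58.9100−33.1100)=-0.1677; B=V−Δ·S=14.5849
Verification: the root portfolio costs Δ(0,0)·S0 + B(0,0) = 7.3733, matching V0.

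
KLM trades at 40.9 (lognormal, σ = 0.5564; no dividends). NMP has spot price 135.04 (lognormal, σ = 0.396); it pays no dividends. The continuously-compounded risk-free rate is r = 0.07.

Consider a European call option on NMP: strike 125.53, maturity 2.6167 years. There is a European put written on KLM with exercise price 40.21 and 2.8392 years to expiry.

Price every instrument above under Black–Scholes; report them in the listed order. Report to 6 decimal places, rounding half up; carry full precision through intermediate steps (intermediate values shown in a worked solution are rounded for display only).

price(NMP call K=125.53) = 47.634573
price(KLM put K=40.21) = 9.679392

[NMP call K=125.53]
σ√T = 0.396·√2.6167 = 0.640578
d₁ = (ln(S/K) + (r+σ²/2)T) / (σ√T) = (ln(135.04/125.53) + (0.07+0.396²/2)·2.6167) / 0.640578 = (0.073026 + 0.388339) / 0.640578 = 0.720233
d₂ = d₁ − σ√T = 0.720233 − 0.640578 = 0.079655
e^{−rT} = 0.832627
N(d₁) = 0.764309,  N(d₂) = 0.531744
price = S·N(d₁) − K·e^{−rT}·N(d₂) = 103.212312 − 55.577739 = 47.634573
[KLM put K=40.21]
σ√T = 0.5564·√2.8392 = 0.937530
d₁ = (ln(S/K) + (r+σ²/2)T) / (σ√T) = (ln(40.9/40.21) + (0.07+0.5564²/2)·2.8392) / 0.937530 = (0.017014 + 0.638225) / 0.937530 = 0.698900
d₂ = d₁ − σ√T = 0.698900 − 0.937530 = -0.238630
e^{−rT} = 0.819760
N(−d₁) = 0.242307,  N(−d₂) = 0.594304
price = K·e^{−rT}·N(−d₂) − S·N(−d₁) = 19.589761 − 9.910369 = 9.679392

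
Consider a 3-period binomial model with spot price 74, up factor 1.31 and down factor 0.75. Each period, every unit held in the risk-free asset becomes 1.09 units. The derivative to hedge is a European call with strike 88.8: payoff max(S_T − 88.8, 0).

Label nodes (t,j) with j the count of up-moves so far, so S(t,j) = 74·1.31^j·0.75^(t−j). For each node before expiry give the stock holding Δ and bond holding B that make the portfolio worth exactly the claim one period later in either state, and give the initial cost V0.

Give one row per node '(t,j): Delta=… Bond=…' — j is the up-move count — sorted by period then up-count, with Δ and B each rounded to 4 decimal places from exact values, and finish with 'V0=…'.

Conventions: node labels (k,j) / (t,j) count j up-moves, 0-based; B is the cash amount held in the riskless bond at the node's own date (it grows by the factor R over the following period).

Since d<R<u, set p* = (R−d)/(u−d) = 0.6071; price each node as the discounted p*-expectation of its children.
At maturity the claim pays: V(3,0)=0.0000, V(3,1)=0.0000, V(3,2)=6.4436, V(3,3)=77.5587
Node (2,0) S=41.6250: V=(p*·0.0000+(1−p*)·0.0000)/1.09=0.0000; Δ=(0.0000−0.0000)/(54.5288−31.2188)=0.0000; B=V−Δ·S=0.0000
Node (2,1) S=72.7050: V=(p*·6.4436+(1−p*)·0.0000)/1.09=3.5891; Δ=(6.4436−0.0000)/(95.2435−54.5288)=0.1583; B=V−Δ·S=-7.9172
Node (2,2) S=126.9914: V=(p*·77.5587+(1−p*)·6.4436)/1.09=45.5235; Δ=(77.5587−6.4436)/(166.3587−95.2436)=1.0000; B=V−Δ·S=-81.4679
Node (1,0) S=55.5000: V=(p*·3.5891+(1−p*)·0.0000)/1.09=1.9992; Δ=(3.5891−0.0000)/(72.7050−41.6250)=0.1155; B=V−Δ·S=-4.4100
Node (1,1) S=96.9400: V=(p*·45.5235+(1−p*)·3.5891)/1.09=26.6507; Δ=(45.5235−3.5891)/(126.9914−72.7050)=0.7725; B=V−Δ·S=-48.2321
Node (0,0) S=74.0000: V=(p*·26.6507+(1−p*)·1.9992)/1.09=15.5653; Δ=(26.6507−1.9992)/(96.9400−55.5000)=0.5949; B=V−Δ·S=-28.4553
Check: Δ(0,0)·S0 + B(0,0) = 15.5653 = V0.

(0,0): Delta=0.5949 Bond=-28.4553
(1,0): Delta=0.1155 Bond=-4.4100
(1,1): Delta=0.7725 Bond=-48.2321
(2,0): Delta=0.0000 Bond=0.0000
(2,1): Delta=0.1583 Bond=-7.9172
(2,2): Delta=1.0000 Bond=-81.4679
V0=15.5653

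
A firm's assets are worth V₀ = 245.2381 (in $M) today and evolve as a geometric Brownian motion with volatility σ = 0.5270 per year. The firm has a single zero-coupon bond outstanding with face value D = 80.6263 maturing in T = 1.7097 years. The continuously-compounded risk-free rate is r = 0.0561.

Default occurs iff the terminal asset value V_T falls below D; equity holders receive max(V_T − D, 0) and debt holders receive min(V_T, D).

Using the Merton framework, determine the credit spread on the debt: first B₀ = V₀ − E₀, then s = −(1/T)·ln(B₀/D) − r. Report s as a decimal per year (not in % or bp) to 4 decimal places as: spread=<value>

Work the structural quantities from V₀ = 245.2381 against face 80.6263:
d₁ = [ln(V₀/D) + (r + σ²/2)T] / (σ√T)
   = [ln(245.2381/80.6263) + (0.0561 + 0.5·0.5270²)·1.7097] / (0.5270·√1.7097)
   = [1.112405 + 0.333331] / 0.689081 = 2.098062
d₂ = d₁ − σ√T = 2.098062 − 0.689081 = 1.408980
N(d₁) = 0.982050,  N(d₂) = 0.920580,  e^(−rT) = 0.908542
E₀ = V₀·N(d₁) − D·e^(−rT)·N(d₂)
   = 245.2381·0.982050 − 80.6263·0.908542·0.920580 = 173.401475
B₀ = V₀ − E₀ = 245.2381 − 173.401475 = 71.836625
spread = −(1/T)·ln(B₀/D) − r = −(1/1.7097)·ln(71.836625/80.6263) − 0.0561 = 0.01141504

spread=0.0114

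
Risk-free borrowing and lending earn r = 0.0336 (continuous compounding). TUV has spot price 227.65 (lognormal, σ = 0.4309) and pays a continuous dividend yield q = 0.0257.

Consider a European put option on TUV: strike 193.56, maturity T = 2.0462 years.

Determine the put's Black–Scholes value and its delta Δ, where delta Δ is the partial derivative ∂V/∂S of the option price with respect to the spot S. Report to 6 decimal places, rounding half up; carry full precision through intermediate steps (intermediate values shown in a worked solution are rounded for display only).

price = 32.295489
Δ = -0.260963

σ√T = 0.4309·√2.0462 = 0.616383
d₁ = (ln(S/K) + (r−q+σ²/2)T) / (σ√T) = (ln(227.65/193.56) + (0.0336−0.0257+0.4309²/2)·2.0462) / 0.616383 = (0.162222 + 0.206129) / 0.616383 = 0.597601
d₂ = d₁ − σ√T = 0.597601 − 0.616383 = -0.018782
e^{−rT} = 0.933558
e^{−qT} = 0.948771
N(−d₁) = 0.275053,  N(−d₂) = 0.507493
Put price V = K·e^{−rT}·N(−d₂) − S·e^{−qT}·N(−d₁) = 91.703644 − 59.408154 = 32.295489
Δ = −e^{−qT}·N(−d₁) = -0.260963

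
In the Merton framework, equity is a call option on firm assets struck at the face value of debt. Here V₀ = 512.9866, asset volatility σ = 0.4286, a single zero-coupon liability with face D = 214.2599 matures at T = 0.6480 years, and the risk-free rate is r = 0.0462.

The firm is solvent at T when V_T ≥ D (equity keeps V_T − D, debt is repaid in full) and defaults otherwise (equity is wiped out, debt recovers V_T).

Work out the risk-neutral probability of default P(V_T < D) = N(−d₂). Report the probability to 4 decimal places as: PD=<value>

Work the structural quantities from V₀ = 512.9866 against face 214.2599:
d₁ = [ln(V₀/D) + (r + σ²/2)T] / (σ√T)
   = [ln(512.9866/214.2599) + (0.0462 + 0.5·0.4286²)·0.6480] / (0.4286·√0.6480)
   = [0.873060 + 0.089456] / 0.345016 = 2.789768
d₂ = d₁ − σ√T = 2.789768 − 0.345016 = 2.444752
risk-neutral PD = N(−d₂) = N(-2.444752) = 0.007248

PD=0.0072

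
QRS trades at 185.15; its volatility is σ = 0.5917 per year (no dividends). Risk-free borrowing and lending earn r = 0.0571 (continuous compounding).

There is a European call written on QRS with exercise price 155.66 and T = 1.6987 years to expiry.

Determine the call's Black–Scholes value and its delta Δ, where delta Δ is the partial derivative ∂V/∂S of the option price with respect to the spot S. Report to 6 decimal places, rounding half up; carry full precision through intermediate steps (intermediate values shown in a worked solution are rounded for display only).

price = 73.752612
Δ = 0.769237

σ√T = 0.5917·√1.6987 = 0.771187
d₁ = (ln(S/K) + (r+σ²/2)T) / (σ√T) = (ln(185.15/155.66) + (0.0571+0.5917²/2)·1.6987) / 0.771187 = (0.173492 + 0.394361) / 0.771187 = 0.736336
d₂ = d₁ − σ√T = 0.736336 − 0.771187 = -0.034852
e^{−rT} = 0.907560
N(d₁) = 0.769237,  N(d₂) = 0.486099
Call price V = S·N(d₁) − K·e^{−rT}·N(d₂) = 142.424200 − 68.671588 = 73.752612
Δ = N(d₁) = 0.769237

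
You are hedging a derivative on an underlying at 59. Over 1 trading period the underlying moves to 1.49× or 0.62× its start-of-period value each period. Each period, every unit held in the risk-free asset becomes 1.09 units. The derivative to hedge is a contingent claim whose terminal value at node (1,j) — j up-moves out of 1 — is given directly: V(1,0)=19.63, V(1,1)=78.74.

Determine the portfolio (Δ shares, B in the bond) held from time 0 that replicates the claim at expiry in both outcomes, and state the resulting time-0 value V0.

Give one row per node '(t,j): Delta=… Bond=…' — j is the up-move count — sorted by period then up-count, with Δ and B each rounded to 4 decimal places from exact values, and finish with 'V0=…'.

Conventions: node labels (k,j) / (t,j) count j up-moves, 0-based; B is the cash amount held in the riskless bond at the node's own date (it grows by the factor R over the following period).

Since d<R<u, set p* = (R−d)/(u−d) = 0.5402; price each node as the discounted p*-expectation of its children.
Expiry values: V(1,0)=19.6300, V(1,1)=78.7400
  t=0,j=0: stock 59.0000 → up 87.9100 (V=78.7400), down 36.5800 (V=19.6300). Price 47.3055; hedge Δ=1.1516, bond B=-20.6370.
Sanity check at the root: Δ(0,0)·S0 + B(0,0) reproduces V0 = 47.3055.

(0,0): Delta=1.1516 Bond=-20.6370
V0=47.3055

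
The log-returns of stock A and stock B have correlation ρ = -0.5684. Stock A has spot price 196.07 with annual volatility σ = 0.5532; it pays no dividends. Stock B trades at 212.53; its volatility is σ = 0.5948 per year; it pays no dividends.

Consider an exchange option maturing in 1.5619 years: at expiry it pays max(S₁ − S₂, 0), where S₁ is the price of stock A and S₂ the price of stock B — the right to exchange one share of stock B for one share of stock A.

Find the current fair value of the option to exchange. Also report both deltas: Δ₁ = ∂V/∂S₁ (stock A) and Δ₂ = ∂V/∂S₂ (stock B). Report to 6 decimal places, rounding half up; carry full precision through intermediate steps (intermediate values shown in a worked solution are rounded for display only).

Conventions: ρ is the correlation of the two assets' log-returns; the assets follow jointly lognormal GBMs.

σ_eff = √(σ₁² + σ₂² − 2ρσ₁σ₂) = √(0.5532² + 0.5948² − 2·-0.5684·0.5532·0.5948) = 1.016796
d₁ = (ln(S₁/S₂) + (q₂ − q₁ + σ_eff²/2)T) / (σ_eff√T) = (ln(196.07/212.53) + (0.0 − 0.0 + 0.516937)·1.5619) / 1.270751 = 0.571939
d₂ = d₁ − σ_eff√T = 0.571939 − 1.270751 = -0.698811
N(d₁) = 0.716318,  N(d₂) = 0.242335
V = S₁·e^{−q₁T}·N(d₁) − S₂·e^{−q₂T}·N(d₂) = 140.448560 − 51.503445 = 88.945114
Key observation: r never enters — measured in units of stock B, the claim is a call on S₁/S₂ struck at 1, so only the dividend yields and σ_eff matter.
Δ₁ = e^{−q₁T}·N(d₁) = 0.716318;  Δ₂ = −e^{−q₂T}·N(d₂) = -0.242335

exchange price = 88.945114
Δ1 = 0.716318
Δ2 = -0.242335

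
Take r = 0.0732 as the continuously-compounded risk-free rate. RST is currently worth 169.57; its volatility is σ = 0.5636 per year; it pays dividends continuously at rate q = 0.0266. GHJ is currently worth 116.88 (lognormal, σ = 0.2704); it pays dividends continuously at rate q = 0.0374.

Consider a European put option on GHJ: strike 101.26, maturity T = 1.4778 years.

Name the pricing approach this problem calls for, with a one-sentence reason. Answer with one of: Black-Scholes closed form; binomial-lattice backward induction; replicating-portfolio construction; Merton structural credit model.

Key observation: a European-exercise option on GHJ struck at 101.26 — a GBM underlying with constant parameters — admits an analytic price: the data contain no early exercise, no discrete tree, no debt structure.

framework: Black-Scholes closed form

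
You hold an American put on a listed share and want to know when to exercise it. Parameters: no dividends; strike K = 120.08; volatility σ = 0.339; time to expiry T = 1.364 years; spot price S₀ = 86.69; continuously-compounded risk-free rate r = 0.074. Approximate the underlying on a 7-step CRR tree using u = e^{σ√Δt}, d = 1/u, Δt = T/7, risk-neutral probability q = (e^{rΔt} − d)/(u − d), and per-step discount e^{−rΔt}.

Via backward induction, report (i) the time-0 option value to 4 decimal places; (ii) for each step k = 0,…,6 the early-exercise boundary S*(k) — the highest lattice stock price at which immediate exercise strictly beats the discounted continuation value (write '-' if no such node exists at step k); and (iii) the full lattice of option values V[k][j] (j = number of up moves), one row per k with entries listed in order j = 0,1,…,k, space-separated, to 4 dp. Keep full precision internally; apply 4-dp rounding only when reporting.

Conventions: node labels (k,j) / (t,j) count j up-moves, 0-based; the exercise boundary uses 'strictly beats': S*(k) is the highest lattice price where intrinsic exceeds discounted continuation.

params: Δt=0.19486 u=1.16142 d=0.86101 q=0.51101 e^(-rΔt)=0.98568
t_7 payoffs: 89.6681 79.0575 64.7449 45.4386 19.3965 0.0000 0.0000 0.0000
t_6: node(6,0) S=35.3210 payoff=84.7590 vs cont=83.0399 → 84.7590 [stop]  node(6,1) S=47.6444 payoff=72.4356 vs cont=70.7166 → 72.4356 [stop]  node(6,2) S=64.2673 payoff=55.8127 vs cont=54.0936 → 55.8127 [stop]  node(6,3) S=86.6900 payoff=33.3900 vs cont=31.6709 → 33.3900 [stop]  node(6,4) S=116.9359 payoff=3.1441 vs cont=9.3490 → 9.3490 [wait]  node(6,5) S=157.7344 payoff=0.0000 vs cont=0.0000 → 0.0000 [wait]  node(6,6) S=212.7674 payoff=0.0000 vs cont=0.0000 → 0.0000 [wait]  ⇒ S*(6)=86.6900
t_5: node(5,0) S=41.0225 payoff=79.0575 vs cont=77.3384 → 79.0575 [stop]  node(5,1) S=55.3351 payoff=64.7449 vs cont=63.0258 → 64.7449 [stop]  node(5,2) S=74.6414 payoff=45.4386 vs cont=43.7196 → 45.4386 [stop]  node(5,3) S=100.6835 payoff=19.3965 vs cont=20.8027 → 20.8027 [wait]  node(5,4) S=135.8117 payoff=0.0000 vs cont=4.5061 → 4.5061 [wait]  node(5,5) S=183.1959 payoff=0.0000 vs cont=0.0000 → 0.0000 [wait]  ⇒ S*(5)=74.6414
t_4: node(4,0) S=47.6444 payoff=72.4356 vs cont=70.7166 → 72.4356 [stop]  node(4,1) S=64.2673 payoff=55.8127 vs cont=54.0936 → 55.8127 [stop]  node(4,2) S=86.6900 payoff=33.3900 vs cont=32.3793 → 33.3900 [stop]  node(4,3) S=116.9359 payoff=3.1441 vs cont=12.2965 → 12.2965 [wait]  node(4,4) S=157.7344 payoff=0.0000 vs cont=2.1719 → 2.1719 [wait]  ⇒ S*(4)=86.6900
t_3: node(3,0) S=55.3351 payoff=64.7449 vs cont=63.0258 → 64.7449 [stop]  node(3,1) S=74.6414 payoff=45.4386 vs cont=43.7196 → 45.4386 [stop]  node(3,2) S=100.6835 payoff=19.3965 vs cont=22.2874 → 22.2874 [wait]  node(3,3) S=135.8117 payoff=0.0000 vs cont=7.0208 → 7.0208 [wait]  ⇒ S*(3)=74.6414
t_2: node(2,0) S=64.2673 payoff=55.8127 vs cont=54.0936 → 55.8127 [stop]  node(2,1) S=86.6900 payoff=33.3900 vs cont=33.1271 → 33.3900 [stop]  node(2,2) S=116.9359 payoff=3.1441 vs cont=14.2787 → 14.2787 [wait]  ⇒ S*(2)=86.6900
t_1: node(1,0) S=74.6414 payoff=45.4386 vs cont=43.7196 → 45.4386 [stop]  node(1,1) S=100.6835 payoff=19.3965 vs cont=23.2858 → 23.2858 [wait]  ⇒ S*(1)=74.6414
t_0: node(0,0) S=86.6900 payoff=33.3900 vs cont=33.6299 → 33.6299 [wait]  ⇒ S*(0)=-

price = 33.6299
boundary = - 74.6414 86.6900 74.6414 86.6900 74.6414 86.6900
tree:
33.6299
45.4386 23.2858
55.8127 33.3900 14.2787
64.7449 45.4386 22.2874 7.0208
72.4356 55.8127 33.3900 12.2965 2.1719
79.0575 64.7449 45.4386 20.8027 4.5061 0.0000
84.7590 72.4356 55.8127 33.3900 9.3490 0.0000 0.0000
89.6681 79.0575 64.7449 45.4386 19.3965 0.0000 0.0000 0.0000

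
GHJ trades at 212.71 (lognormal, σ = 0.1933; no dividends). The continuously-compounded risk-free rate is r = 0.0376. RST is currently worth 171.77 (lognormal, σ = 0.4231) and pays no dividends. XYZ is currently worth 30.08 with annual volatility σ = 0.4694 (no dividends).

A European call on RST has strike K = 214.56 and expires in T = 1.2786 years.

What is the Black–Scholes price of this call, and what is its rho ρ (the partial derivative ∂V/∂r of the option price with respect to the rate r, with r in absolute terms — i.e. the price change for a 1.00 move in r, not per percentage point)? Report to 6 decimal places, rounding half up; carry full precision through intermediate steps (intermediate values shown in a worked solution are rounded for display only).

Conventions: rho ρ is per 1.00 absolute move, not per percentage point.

σ√T = 0.4231·√1.2786 = 0.478421
d₁ = (ln(S/K) + (r+σ²/2)T) / (σ√T) = (ln(171.77/214.56) + (0.0376+0.4231²/2)·1.2786) / 0.478421 = (-0.222433 + 0.162519) / 0.478421 = -0.125233
d₂ = d₁ − σ√T = -0.125233 − 0.478421 = -0.603655
e^{−rT} = 0.953062
N(d₁) = 0.450169,  N(d₂) = 0.273037
Call price V = S·N(d₁) − K·e^{−rT}·N(d₂) = 77.325599 − 55.832991 = 21.492608
ρ = K·T·e^{−rT}·N(d₂) = 71.388062

price = 21.492608
ρ = 71.388062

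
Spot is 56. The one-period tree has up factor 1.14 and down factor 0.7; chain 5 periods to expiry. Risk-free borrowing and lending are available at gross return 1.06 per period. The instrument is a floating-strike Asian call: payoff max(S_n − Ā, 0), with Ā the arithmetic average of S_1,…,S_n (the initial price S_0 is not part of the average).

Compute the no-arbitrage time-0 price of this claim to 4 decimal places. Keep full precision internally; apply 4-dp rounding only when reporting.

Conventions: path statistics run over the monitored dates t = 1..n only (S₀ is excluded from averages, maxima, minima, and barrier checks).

No-arbitrage gives p* = (R−d)/(u−d) = 0.8182: enumerate every path, weight its payoff by its p*-probability, and discount by R^5.
Enumerate all 2^5 = 32 price paths (U = up ×1.14, D = down ×0.7); each path with k up-moves has probability p*^k·(1−p*)^(5−k).
DDDDD: Ā=21.7411, payoff=0.0000, prob=0.000199
UDDDD: Ā=35.4069, payoff=0.0000, prob=0.000894
DUDDD: Ā=30.4789, payoff=0.0000, prob=0.000894
UUDDD: Ā=49.6371, payoff=0.0000, prob=0.004024
DDUDD: Ā=27.0293, payoff=0.0000, prob=0.000894
UDUDD: Ā=44.0192, payoff=0.0000, prob=0.004024
DUUDD: Ā=39.0912, payoff=0.0000, prob=0.004024
UUUDD: Ā=63.6628, payoff=0.0000, prob=0.018106
DDDUD: Ā=24.6146, payoff=0.0000, prob=0.000894
UDDUD: Ā=40.0867, payoff=0.0000, prob=0.004024
DUDUD: Ā=35.1587, payoff=0.0000, prob=0.004024
UUDUD: Ā=57.2584, payoff=0.0000, prob=0.018106
DDUUD: Ā=31.7091, payoff=0.0000, prob=0.004024
UDUUD: Ā=51.6405, payoff=0.0000, prob=0.018106
DUUUD: Ā=46.7125, payoff=0.0000, prob=0.018106
UUUUD: Ā=76.0746, payoff=0.0000, prob=0.081477
DDDDU: Ā=22.9243, payoff=0.0000, prob=0.000894
UDDDU: Ā=37.3339, payoff=0.0000, prob=0.004024
DUDDU: Ā=32.4059, payoff=0.0000, prob=0.004024
UUDDU: Ā=52.7753, payoff=0.0000, prob=0.018106
DDUDU: Ā=28.9563, payoff=0.0000, prob=0.004024
UDUDU: Ā=47.1574, payoff=0.0000, prob=0.018106
DUUDU: Ā=42.2294, payoff=0.0000, prob=0.018106
UUUDU: Ā=68.7736, payoff=0.0000, prob=0.081477
DDDUU: Ā=26.5416, payoff=0.0000, prob=0.004024
UDDUU: Ā=43.2248, payoff=0.0000, prob=0.018106
DUDUU: Ā=38.2968, payoff=2.3567, prob=0.018106
UUDUU: Ā=62.3691, payoff=3.8381, prob=0.081477
DDUUU: Ā=34.8472, payoff=5.8063, prob=0.018106
UDUUU: Ā=56.7512, payoff=9.4560, prob=0.081477
DUUUU: Ā=51.8232, payoff=14.3840, prob=0.081477
UUUUU: Ā=84.3978, payoff=23.4254, prob=0.366648
Price = Σ prob·payoff / R^5 = 10.991816 / 1.338226 = 8.2137

price = 8.2137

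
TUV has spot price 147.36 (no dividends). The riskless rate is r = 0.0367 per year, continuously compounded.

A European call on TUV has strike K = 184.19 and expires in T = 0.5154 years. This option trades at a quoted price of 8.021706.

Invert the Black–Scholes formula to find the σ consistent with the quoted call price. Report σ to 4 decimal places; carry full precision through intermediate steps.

sigma = 0.4405

At σ = 0.4405 the Black–Scholes value reproduces the quote:
σ√T = 0.4405·√0.5154 = 0.316241
d₁ = (ln(S/K) + (r+σ²/2)T) / (σ√T) = (ln(147.36/184.19) + (0.0367+0.4405²/2)·0.5154) / 0.316241 = (-0.223089 + 0.068919) / 0.316241 = -0.487508
d₂ = d₁ − σ√T = -0.487508 − 0.316241 = -0.803749
e^{−rT} = 0.981263
N(d₁) = 0.312949,  N(d₂) = 0.210771
V = S·N(d₁) − K·e^{−rT}·N(d₂) = 46.116207 − 38.094501 = 8.021706 (equal to the quote); since ∂V/∂σ > 0 for all σ, the implied volatility is unique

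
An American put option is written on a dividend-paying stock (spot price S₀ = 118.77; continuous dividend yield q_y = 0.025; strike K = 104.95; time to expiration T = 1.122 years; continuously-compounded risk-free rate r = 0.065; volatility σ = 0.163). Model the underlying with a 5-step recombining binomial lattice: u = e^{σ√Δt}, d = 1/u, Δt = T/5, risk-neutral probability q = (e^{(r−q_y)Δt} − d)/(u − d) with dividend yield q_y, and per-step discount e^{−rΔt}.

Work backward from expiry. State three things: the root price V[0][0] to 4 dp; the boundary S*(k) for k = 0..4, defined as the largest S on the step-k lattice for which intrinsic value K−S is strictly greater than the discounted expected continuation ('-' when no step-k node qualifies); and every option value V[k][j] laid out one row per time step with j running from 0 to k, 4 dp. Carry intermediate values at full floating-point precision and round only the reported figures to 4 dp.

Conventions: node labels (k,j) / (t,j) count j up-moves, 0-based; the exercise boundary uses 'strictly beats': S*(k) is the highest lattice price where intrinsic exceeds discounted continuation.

price = 1.7357
boundary = - - - 94.2118 87.2110
tree:
1.7357
3.2858 0.4574
6.0556 1.0068 0.0000
10.7382 2.2162 0.0000 0.0000
17.7390 4.8783 0.0000 0.0000 0.0000
24.2195 10.7382 0.0000 0.0000 0.0000 0.0000

params: Δt=0.22440 u=1.08027 d=0.92569 q=0.53903 e^(-rΔt)=0.98552
t_5 payoffs: 24.2195 10.7382 0.0000 0.0000 0.0000 0.0000
t_4: node(4,0) S=87.2110 payoff=17.7390 vs cont=16.7072 → 17.7390 [stop]  node(4,1) S=101.7745 payoff=3.1755 vs cont=4.8783 → 4.8783 [wait]  node(4,2) S=118.7700 payoff=0.0000 vs cont=0.0000 → 0.0000 [wait]  node(4,3) S=138.6036 payoff=0.0000 vs cont=0.0000 → 0.0000 [wait]  node(4,4) S=161.7492 payoff=0.0000 vs cont=0.0000 → 0.0000 [wait]  ⇒ S*(4)=87.2110
t_3: node(3,0) S=94.2118 payoff=10.7382 vs cont=10.6502 → 10.7382 [stop]  node(3,1) S=109.9443 payoff=0.0000 vs cont=2.2162 → 2.2162 [wait]  node(3,2) S=128.3041 payoff=0.0000 vs cont=0.0000 → 0.0000 [wait]  node(3,3) S=149.7298 payoff=0.0000 vs cont=0.0000 → 0.0000 [wait]  ⇒ S*(3)=94.2118
t_2: node(2,0) S=101.7745 payoff=3.1755 vs cont=6.0556 → 6.0556 [wait]  node(2,1) S=118.7700 payoff=0.0000 vs cont=1.0068 → 1.0068 [wait]  node(2,2) S=138.6036 payoff=0.0000 vs cont=0.0000 → 0.0000 [wait]  ⇒ S*(2)=-
t_1: node(1,0) S=109.9443 payoff=0.0000 vs cont=3.2858 → 3.2858 [wait]  node(1,1) S=128.3041 payoff=0.0000 vs cont=0.4574 → 0.4574 [wait]  ⇒ S*(1)=-
t_0: node(0,0) S=118.7700 payoff=0.0000 vs cont=1.7357 → 1.7357 [wait]  ⇒ S*(0)=-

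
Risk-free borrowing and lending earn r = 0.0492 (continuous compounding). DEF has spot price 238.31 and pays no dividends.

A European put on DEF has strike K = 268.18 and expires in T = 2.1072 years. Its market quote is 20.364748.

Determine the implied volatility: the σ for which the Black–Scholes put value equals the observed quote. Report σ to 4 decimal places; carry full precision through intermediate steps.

At σ = 0.1339 the Black–Scholes value reproduces the quote:
σ√T = 0.1339·√2.1072 = 0.194372
d₁ = (ln(S/K) + (r+σ²/2)T) / (σ√T) = (ln(238.31/268.18) + (0.0492+0.1339²/2)·2.1072) / 0.194372 = (-0.118086 + 0.122564) / 0.194372 = 0.023040
d₂ = d₁ − σ√T = 0.023040 − 0.194372 = -0.171331
e^{−rT} = 0.901519
N(−d₁) = 0.490809,  N(−d₂) = 0.568018
V = K·e^{−rT}·N(−d₂) − S·N(−d₁) = 137.329447 − 116.964698 = 20.364748 (the observed quote) — the price is monotone increasing in volatility, hence this σ is the only solution

sigma = 0.1339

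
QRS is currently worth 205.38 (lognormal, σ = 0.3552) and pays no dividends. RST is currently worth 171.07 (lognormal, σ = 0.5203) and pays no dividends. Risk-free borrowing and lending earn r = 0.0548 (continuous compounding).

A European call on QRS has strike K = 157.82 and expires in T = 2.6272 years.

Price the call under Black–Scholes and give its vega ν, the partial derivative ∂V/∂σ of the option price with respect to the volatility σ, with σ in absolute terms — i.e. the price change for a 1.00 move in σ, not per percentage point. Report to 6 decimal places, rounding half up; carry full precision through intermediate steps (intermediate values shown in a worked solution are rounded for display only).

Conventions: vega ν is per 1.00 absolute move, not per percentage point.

σ√T = 0.3552·√2.6272 = 0.575731
d₁ = (ln(S/K) + (r+σ²/2)T) / (σ√T) = (ln(205.38/157.82) + (0.0548+0.3552²/2)·2.6272) / 0.575731 = (0.263407 + 0.309704) / 0.575731 = 0.995448
d₂ = d₁ − σ√T = 0.995448 − 0.575731 = 0.419717
e^{−rT} = 0.865913
N(d₁) = 0.840241,  N(d₂) = 0.662654
Call price V = S·N(d₁) − K·e^{−rT}·N(d₂) = 172.568671 − 90.557264 = 82.011408
φ(d₁) = (1/√(2π))·e^{−d₁²/2} = 0.243072
ν = S·φ(d₁)·√T = 80.917004

price = 82.011408
ν = 80.917004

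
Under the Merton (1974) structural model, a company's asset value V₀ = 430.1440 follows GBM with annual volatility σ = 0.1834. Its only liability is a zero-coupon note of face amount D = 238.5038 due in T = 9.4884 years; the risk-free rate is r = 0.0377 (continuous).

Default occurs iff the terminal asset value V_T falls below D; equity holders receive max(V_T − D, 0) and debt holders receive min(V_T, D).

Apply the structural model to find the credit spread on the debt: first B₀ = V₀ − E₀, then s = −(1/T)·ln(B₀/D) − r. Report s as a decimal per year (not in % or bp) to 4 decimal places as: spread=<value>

Work the structural quantities from V₀ = 430.1440 against face 238.5038:
d₁ = [ln(V₀/D) + (r + σ²/2)T] / (σ√T)
   = [ln(430.1440/238.5038) + (0.0377 + 0.5·0.1834²)·9.4884] / (0.1834·√9.4884)
   = [0.589735 + 0.517287] / 0.564932 = 1.959567
d₂ = d₁ − σ√T = 1.959567 − 0.564932 = 1.394636
N(d₁) = 0.974977,  N(d₂) = 0.918437,  e^(−rT) = 0.699274
E₀ = V₀·N(d₁) − D·e^(−rT)·N(d₂)
   = 430.1440·0.974977 − 238.5038·0.699274·0.918437 = 266.203938
B₀ = V₀ − E₀ = 430.1440 − 266.203938 = 163.940062
spread = −(1/T)·ln(B₀/D) − r = −(1/9.4884)·ln(163.940062/238.5038) − 0.0377 = 0.00180975

spread=0.0018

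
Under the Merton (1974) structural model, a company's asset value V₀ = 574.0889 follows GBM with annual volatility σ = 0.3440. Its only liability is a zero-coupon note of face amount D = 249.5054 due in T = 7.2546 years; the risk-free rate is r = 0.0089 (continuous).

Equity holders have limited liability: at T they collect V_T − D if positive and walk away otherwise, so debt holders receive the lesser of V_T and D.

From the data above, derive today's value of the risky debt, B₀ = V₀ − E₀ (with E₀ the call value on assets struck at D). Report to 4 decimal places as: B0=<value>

B0=205.8573

Work the structural quantities from V₀ = 574.0889 against face 249.5054:
d₁ = [ln(V₀/D) + (r + σ²/2)T] / (σ√T)
   = [ln(574.0889/249.5054) + (0.0089 + 0.5·0.3440²)·7.2546] / (0.3440·√7.2546)
   = [0.833304 + 0.493806] / 0.926542 = 1.432325
d₂ = d₁ − σ√T = 1.432325 − 0.926542 = 0.505783
N(d₁) = 0.923975,  N(d₂) = 0.693496,  e^(−rT) = 0.937474
E₀ = V₀·N(d₁) − D·e^(−rT)·N(d₂)
   = 574.0889·0.923975 − 249.5054·0.937474·0.693496 = 368.231569
B₀ = V₀ − E₀ = 574.0889 − 368.231569 = 205.857331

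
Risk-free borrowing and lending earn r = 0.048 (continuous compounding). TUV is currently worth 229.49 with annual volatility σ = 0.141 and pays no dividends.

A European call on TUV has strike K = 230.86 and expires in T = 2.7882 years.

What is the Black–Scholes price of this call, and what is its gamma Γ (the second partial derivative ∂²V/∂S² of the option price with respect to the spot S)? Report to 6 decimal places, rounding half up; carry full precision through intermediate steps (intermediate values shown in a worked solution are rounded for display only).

σ√T = 0.141·√2.7882 = 0.235440
d₁ = (ln(S/K) + (r+σ²/2)T) / (σ√T) = (ln(229.49/230.86) + (0.048+0.141²/2)·2.7882) / 0.235440 = (-0.005952 + 0.161550) / 0.235440 = 0.660879
d₂ = d₁ − σ√T = 0.660879 − 0.235440 = 0.425439
e^{−rT} = 0.874736
N(d₁) = 0.745655,  N(d₂) = 0.664742
Call price V = S·N(d₁) − K·e^{−rT}·N(d₂) = 171.120390 − 134.238884 = 36.881506
φ(d₁) = (1/√(2π))·e^{−d₁²/2} = 0.320678
Γ = φ(d₁) / (S·σ·√T) = 0.005935

price = 36.881506
Γ = 0.005935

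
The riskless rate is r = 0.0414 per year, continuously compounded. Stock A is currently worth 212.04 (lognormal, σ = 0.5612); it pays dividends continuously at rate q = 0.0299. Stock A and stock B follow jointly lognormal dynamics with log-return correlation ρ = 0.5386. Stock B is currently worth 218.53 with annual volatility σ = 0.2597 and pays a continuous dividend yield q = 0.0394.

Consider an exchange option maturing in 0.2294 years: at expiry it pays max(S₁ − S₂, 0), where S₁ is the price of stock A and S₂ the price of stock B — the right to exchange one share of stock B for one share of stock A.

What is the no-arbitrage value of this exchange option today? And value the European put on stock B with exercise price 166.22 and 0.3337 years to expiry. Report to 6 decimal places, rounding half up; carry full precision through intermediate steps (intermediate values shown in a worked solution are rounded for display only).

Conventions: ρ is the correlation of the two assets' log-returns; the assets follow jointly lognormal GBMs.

σ_eff = √(σ₁² + σ₂² − 2ρσ₁σ₂) = √(0.5612² + 0.2597² − 2·0.5386·0.5612·0.2597) = 0.474757
d₁ = (ln(S₁/S₂) + (q₂ − q₁ + σ_eff²/2)T) / (σ_eff√T) = (ln(212.04/218.53) + (0.0394 − 0.0299 + 0.112697)·0.2294) / 0.227388 = -0.009307
d₂ = d₁ − σ_eff√T = -0.009307 − 0.227388 = -0.236695
N(d₁) = 0.496287,  N(d₂) = 0.406447
V = S₁·e^{−q₁T}·N(d₁) − S₂·e^{−q₂T}·N(d₂) = 104.513382 − 88.021580 = 16.491802
[vanilla: stock B put K=166.22]
σ√T = 0.2597·√0.3337 = 0.150020
d₁ = (ln(S/K) + (r−q+σ²/2)T) / (σ√T) = (ln(218.53/166.22) + (0.0414−0.0394+0.2597²/2)·0.3337) / 0.150020 = (0.273611 + 0.011920) / 0.150020 = 1.903286
d₂ = d₁ − σ√T = 1.903286 − 0.150020 = 1.753266
e^{−rT} = 0.986280
e^{−qT} = 0.986938
N(−d₁) = 0.028502,  N(−d₂) = 0.039778
price = K·e^{−rT}·N(−d₂) − S·e^{−qT}·N(−d₁) = 6.521218 − 6.147105 = 0.374112

exchange price = 16.491802
price(stock B put K=166.22) = 0.374112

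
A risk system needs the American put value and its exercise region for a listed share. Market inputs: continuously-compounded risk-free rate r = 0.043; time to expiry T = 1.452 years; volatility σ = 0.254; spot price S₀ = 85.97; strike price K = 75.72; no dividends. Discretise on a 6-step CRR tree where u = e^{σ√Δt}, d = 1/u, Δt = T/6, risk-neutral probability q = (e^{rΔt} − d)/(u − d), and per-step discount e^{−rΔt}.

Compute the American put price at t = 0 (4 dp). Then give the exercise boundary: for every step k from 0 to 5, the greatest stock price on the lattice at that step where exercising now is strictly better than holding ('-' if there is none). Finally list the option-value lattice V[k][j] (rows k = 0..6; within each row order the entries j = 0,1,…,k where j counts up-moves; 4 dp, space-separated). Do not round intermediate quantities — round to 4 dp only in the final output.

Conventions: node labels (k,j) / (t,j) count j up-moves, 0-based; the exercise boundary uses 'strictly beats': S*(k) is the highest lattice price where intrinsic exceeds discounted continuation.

params: Δt=0.24200 u=1.13309 d=0.88254 q=0.51055 e^(-rΔt)=0.98965
t_6 payoffs: 35.0988 23.5664 8.7600 0.0000 0.0000 0.0000 0.0000
t_5: node(5,0) S=46.0276 payoff=29.6924 vs cont=28.9086 → 29.6924 [stop]  node(5,1) S=59.0949 payoff=16.6251 vs cont=15.8413 → 16.6251 [stop]  node(5,2) S=75.8719 payoff=0.0000 vs cont=4.2432 → 4.2432 [wait]  node(5,3) S=97.4120 payoff=0.0000 vs cont=0.0000 → 0.0000 [wait]  node(5,4) S=125.0674 payoff=0.0000 vs cont=0.0000 → 0.0000 [wait]  node(5,5) S=160.5741 payoff=0.0000 vs cont=0.0000 → 0.0000 [wait]  ⇒ S*(5)=59.0949
t_4: node(4,0) S=52.1536 payoff=23.5664 vs cont=22.7826 → 23.5664 [stop]  node(4,1) S=66.9600 payoff=8.7600 vs cont=10.1968 → 10.1968 [wait]  node(4,2) S=85.9700 payoff=0.0000 vs cont=2.0553 → 2.0553 [wait]  node(4,3) S=110.3770 payoff=0.0000 vs cont=0.0000 → 0.0000 [wait]  node(4,4) S=141.7131 payoff=0.0000 vs cont=0.0000 → 0.0000 [wait]  ⇒ S*(4)=52.1536
t_3: node(3,0) S=59.0949 payoff=16.6251 vs cont=16.5673 → 16.6251 [stop]  node(3,1) S=75.8719 payoff=0.0000 vs cont=5.9777 → 5.9777 [wait]  node(3,2) S=97.4120 payoff=0.0000 vs cont=0.9956 → 0.9956 [wait]  node(3,3) S=125.0674 payoff=0.0000 vs cont=0.0000 → 0.0000 [wait]  ⇒ S*(3)=59.0949
t_2: node(2,0) S=66.9600 payoff=8.7600 vs cont=11.0732 → 11.0732 [wait]  node(2,1) S=85.9700 payoff=0.0000 vs cont=3.3985 → 3.3985 [wait]  node(2,2) S=110.3770 payoff=0.0000 vs cont=0.4822 → 0.4822 [wait]  ⇒ S*(2)=-
t_1: node(1,0) S=75.8719 payoff=0.0000 vs cont=7.0808 → 7.0808 [wait]  node(1,1) S=97.4120 payoff=0.0000 vs cont=1.8898 → 1.8898 [wait]  ⇒ S*(1)=-
t_0: node(0,0) S=85.9700 payoff=0.0000 vs cont=4.3847 → 4.3847 [wait]  ⇒ S*(0)=-

price = 4.3847
boundary = - - - 59.0949 52.1536 59.0949
tree:
4.3847
7.0808 1.8898
11.0732 3.3985 0.4822
16.6251 5.9777 0.9956 0.0000
23.5664 10.1968 2.0553 0.0000 0.0000
29.6924 16.6251 4.2432 0.0000 0.0000 0.0000
35.0988 23.5664 8.7600 0.0000 0.0000 0.0000 0.0000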